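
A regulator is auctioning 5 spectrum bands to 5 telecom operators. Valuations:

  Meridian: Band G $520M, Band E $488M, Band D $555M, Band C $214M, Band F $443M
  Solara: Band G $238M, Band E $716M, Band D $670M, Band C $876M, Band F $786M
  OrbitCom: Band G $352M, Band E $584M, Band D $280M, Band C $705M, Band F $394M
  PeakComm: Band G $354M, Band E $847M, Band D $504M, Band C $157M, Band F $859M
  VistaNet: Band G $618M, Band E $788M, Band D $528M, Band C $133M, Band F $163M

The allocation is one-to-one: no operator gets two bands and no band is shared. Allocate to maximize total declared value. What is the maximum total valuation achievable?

This is a one-to-one assignment (maximum-weight bipartite matching).
Optimal: Meridian→Band G ($520M), Solara→Band D ($670M), OrbitCom→Band C ($705M), PeakComm→Band F ($859M), VistaNet→Band E ($788M) — total 520+670+705+859+788 = $3542M.
Max-entry greedy (repeatedly take the single best remaining cell) gives $3430M, worse by 112.
Swapping Solara↔OrbitCom (Solara→Band C $876M, OrbitCom→Band D $280M) loses 219.

Maximum total: $3542M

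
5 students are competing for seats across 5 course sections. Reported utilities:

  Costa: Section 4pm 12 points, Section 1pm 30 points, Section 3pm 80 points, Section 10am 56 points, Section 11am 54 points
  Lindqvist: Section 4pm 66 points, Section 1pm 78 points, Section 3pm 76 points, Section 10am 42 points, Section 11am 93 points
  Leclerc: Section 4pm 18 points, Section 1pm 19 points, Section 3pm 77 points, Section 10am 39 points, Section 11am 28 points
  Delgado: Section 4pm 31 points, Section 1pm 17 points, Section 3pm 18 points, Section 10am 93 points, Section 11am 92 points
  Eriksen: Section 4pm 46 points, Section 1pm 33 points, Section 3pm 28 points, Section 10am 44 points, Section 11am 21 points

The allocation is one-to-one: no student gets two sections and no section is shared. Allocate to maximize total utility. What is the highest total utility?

Maximum total: 349 points

Optimal: Costa→Section 10am (56 points), Lindqvist→Section 1pm (78 points), Leclerc→Section 3pm (77 points), Delgado→Section 11am (92 points), Eriksen→Section 4pm (46 points) — total 56+78+77+92+46 = 349 points.
Column-greedy (each section in turn goes to its best remaining student) gives 300 points, worse by 49.
Next-best assignment: Costa→Section 11am, Lindqvist→Section 1pm, Leclerc→Section 3pm, Delgado→Section 10am, Eriksen→Section 4pm = 348 points.
No other one-to-one assignment exceeds 349 points.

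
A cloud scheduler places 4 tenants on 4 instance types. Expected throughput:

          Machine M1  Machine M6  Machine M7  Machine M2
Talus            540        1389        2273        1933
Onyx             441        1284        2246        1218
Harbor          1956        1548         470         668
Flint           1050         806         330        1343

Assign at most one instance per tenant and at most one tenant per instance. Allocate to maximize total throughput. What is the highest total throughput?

Max total: 6941 ops/s

This is the linear assignment problem.
Optimal: Talus→Machine M2 (1933 ops/s), Onyx→Machine M7 (2246 ops/s), Harbor→Machine M1 (1956 ops/s), Flint→Machine M6 (806 ops/s) — total 1933+2246+1956+806 = 6941 ops/s.
Max-entry greedy (repeatedly take the single best remaining cell) gives 6856 ops/s, worse by 85.
Next-best assignment: Talus→Machine M6, Onyx→Machine M7, Harbor→Machine M1, Flint→Machine M2 = 6934 ops/s.
Swapping Flint↔Talus (Flint→Machine M2 1343 ops/s, Talus→Machine M6 1389 ops/s) loses 7.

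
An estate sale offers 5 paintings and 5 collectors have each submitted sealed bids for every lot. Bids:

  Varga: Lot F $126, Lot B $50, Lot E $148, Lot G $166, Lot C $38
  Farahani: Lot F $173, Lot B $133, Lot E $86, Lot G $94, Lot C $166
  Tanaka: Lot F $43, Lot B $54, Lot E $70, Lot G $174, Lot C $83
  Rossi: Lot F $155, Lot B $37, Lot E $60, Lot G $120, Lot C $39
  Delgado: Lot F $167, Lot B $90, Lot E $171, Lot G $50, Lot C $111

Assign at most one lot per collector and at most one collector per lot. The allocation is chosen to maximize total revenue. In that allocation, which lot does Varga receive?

Varga receives Lot E.

Optimal: Varga→Lot E ($148), Farahani→Lot C ($166), Tanaka→Lot G ($174), Rossi→Lot F ($155), Delgado→Lot B ($90) — total 148+166+174+155+90 = $733.
Row-greedy (each collector in turn takes its best remaining lot) gives $572, worse by 161.
Swapping Varga↔Farahani (Varga→Lot C $38, Farahani→Lot E $86) loses 190.
Varga's own top lot is Lot G ($166), but forcing Varga→Lot G and reassigning the rest optimally gives only $712 — worse by 21.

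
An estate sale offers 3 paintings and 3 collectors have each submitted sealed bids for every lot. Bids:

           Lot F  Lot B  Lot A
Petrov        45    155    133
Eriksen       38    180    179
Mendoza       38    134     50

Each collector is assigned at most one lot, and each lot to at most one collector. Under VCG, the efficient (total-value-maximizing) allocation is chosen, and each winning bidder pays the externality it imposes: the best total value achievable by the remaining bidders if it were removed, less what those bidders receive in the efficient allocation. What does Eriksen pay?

Eriksen pays $74.

Efficient allocation: Petrov→Lot B ($155), Eriksen→Lot A ($179), Mendoza→Lot F ($38); total welfare W = $372.
Eriksen receives Lot A at value $179, so the others get W − 179 = $193.
Without Eriksen: best allocation of the remaining 2 bidders over all 3 lots is Petrov→Lot A ($133), Mendoza→Lot B ($134), total $267.
VCG payment = (others' best without Eriksen) − (others' welfare with Eriksen) = 267 − 193 = $74.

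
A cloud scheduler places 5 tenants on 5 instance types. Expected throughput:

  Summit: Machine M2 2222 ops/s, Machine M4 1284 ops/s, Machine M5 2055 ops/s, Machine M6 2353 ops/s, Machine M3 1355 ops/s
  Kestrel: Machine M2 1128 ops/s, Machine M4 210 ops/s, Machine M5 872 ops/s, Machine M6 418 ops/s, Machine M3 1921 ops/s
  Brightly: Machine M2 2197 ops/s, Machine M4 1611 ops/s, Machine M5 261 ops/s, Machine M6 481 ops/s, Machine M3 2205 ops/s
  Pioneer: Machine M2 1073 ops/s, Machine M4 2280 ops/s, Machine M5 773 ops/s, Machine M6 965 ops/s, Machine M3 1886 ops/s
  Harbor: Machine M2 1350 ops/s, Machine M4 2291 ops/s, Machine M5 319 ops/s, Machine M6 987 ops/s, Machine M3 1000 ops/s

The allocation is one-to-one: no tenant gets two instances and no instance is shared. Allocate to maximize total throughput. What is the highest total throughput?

Optimal: Summit→Machine M6 (2353 ops/s), Kestrel→Machine M5 (872 ops/s), Brightly→Machine M2 (2197 ops/s), Pioneer→Machine M3 (1886 ops/s), Harbor→Machine M4 (2291 ops/s) — total 2353+872+2197+1886+2291 = 9599 ops/s.
Row-greedy (each tenant in turn takes its best remaining instance) gives 9070 ops/s, worse by 529.
Swapping Pioneer↔Brightly (Pioneer→Machine M2 1073 ops/s, Brightly→Machine M3 2205 ops/s) loses 805.

Maximum total: 9599 ops/s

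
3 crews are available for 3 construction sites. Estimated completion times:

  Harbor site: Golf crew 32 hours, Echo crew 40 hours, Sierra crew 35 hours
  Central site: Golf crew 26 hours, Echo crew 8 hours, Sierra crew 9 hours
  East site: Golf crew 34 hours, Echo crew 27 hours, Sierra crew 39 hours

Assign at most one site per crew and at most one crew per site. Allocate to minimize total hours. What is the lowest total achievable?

Minimum total: 68 hours

Treat this as an assignment problem: match each crew to one site.
Optimal: Golf crew→Harbor site (32 hours), Echo crew→East site (27 hours), Sierra crew→Central site (9 hours) — total 32+27+9 = 68 hours.
Every other assignment is strictly worse.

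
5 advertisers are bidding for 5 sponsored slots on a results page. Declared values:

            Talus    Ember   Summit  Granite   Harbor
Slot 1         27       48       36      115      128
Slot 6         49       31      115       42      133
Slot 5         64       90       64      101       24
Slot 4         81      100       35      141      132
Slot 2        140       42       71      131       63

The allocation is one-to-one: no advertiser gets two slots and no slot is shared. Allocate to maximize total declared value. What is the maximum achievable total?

Maximum total: $614

Optimal: Talus→Slot 2 ($140), Ember→Slot 5 ($90), Summit→Slot 6 ($115), Granite→Slot 4 ($141), Harbor→Slot 1 ($128) — total 140+90+115+141+128 = $614.
Row-greedy (each advertiser in turn takes its best remaining slot) gives $494, worse by 120.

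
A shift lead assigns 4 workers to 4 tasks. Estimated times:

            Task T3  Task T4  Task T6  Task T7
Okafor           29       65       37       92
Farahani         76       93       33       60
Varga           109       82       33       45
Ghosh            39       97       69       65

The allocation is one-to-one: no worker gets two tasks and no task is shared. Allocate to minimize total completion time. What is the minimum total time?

Minimum total: 182 min

Optimal: Okafor→Task T4 (65 min), Farahani→Task T6 (33 min), Varga→Task T7 (45 min), Ghosh→Task T3 (39 min) — total 65+33+45+39 = 182 min.
Column-greedy (each task in turn goes to its cheapest remaining worker) gives 209 min, worse by 27.
Next-best assignment: Okafor→Task T4, Farahani→Task T7, Varga→Task T6, Ghosh→Task T3 = 197 min.
Swapping Ghosh↔Varga (Ghosh→Task T7 65 min, Varga→Task T3 109 min) adds 90.
No other one-to-one assignment undercuts 182 min.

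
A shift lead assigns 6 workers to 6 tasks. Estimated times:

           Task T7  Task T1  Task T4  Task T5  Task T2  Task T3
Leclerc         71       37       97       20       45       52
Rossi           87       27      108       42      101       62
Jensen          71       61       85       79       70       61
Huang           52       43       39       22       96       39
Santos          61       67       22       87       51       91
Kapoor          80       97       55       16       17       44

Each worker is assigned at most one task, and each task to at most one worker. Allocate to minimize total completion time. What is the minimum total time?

This is a one-to-one assignment (minimum-cost bipartite matching).
Optimal: Leclerc→Task T5 (20 min), Rossi→Task T1 (27 min), Jensen→Task T7 (71 min), Huang→Task T3 (39 min), Santos→Task T4 (22 min), Kapoor→Task T2 (17 min) — total 20+27+71+39+22+17 = 196 min.
Row-greedy (each worker in turn takes its cheapest remaining task) gives 278 min, worse by 82.
Next-best assignment: Leclerc→Task T5, Rossi→Task T1, Jensen→Task T3, Huang→Task T7, Santos→Task T4, Kapoor→Task T2 = 199 min.
Swapping Rossi↔Huang (Rossi→Task T3 62 min, Huang→Task T1 43 min) adds 39.
Checked against all permutations: 196 min is optimal.

Min total: 196 min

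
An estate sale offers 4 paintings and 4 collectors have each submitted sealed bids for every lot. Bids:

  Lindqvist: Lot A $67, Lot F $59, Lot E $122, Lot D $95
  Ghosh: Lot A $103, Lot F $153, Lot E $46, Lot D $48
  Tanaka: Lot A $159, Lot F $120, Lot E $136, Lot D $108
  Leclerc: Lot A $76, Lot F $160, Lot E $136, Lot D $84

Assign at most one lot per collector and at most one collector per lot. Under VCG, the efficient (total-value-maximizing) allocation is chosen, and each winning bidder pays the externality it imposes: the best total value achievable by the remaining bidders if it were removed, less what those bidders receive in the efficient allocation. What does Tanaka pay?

Efficient allocation: Lindqvist→Lot D ($95), Ghosh→Lot F ($153), Tanaka→Lot A ($159), Leclerc→Lot E ($136); total welfare W = $543.
Tanaka receives Lot A at value $159, so the others get W − 159 = $384.
Without Tanaka: best allocation of the remaining 3 bidders over all 4 lots is Lindqvist→Lot E ($122), Ghosh→Lot A ($103), Leclerc→Lot F ($160), total $385.
VCG payment = (others' best without Tanaka) − (others' welfare with Tanaka) = 385 − 384 = $1.

Tanaka pays $1.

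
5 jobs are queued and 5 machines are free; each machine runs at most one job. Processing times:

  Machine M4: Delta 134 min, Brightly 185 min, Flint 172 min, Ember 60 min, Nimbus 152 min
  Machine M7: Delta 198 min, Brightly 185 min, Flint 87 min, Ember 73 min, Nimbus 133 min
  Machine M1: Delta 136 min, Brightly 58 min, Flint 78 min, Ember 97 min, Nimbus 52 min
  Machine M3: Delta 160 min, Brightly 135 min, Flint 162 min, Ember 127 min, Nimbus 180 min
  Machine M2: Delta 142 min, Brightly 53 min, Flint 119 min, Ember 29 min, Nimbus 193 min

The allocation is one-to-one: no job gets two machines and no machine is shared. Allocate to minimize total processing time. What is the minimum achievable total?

Minimum total: 412 min

Optimal: Delta→Machine M3 (160 min), Brightly→Machine M2 (53 min), Flint→Machine M7 (87 min), Ember→Machine M4 (60 min), Nimbus→Machine M1 (52 min) — total 160+53+87+60+52 = 412 min.
Row-greedy (each job in turn takes its cheapest remaining machine) gives 518 min, worse by 106.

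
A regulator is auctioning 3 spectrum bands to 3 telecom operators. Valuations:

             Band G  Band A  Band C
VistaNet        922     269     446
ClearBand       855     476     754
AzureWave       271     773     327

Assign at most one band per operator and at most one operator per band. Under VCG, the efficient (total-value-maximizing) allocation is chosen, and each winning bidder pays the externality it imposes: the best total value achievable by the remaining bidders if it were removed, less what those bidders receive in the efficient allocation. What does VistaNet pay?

VistaNet pays $101M.

Efficient allocation: VistaNet→Band G ($922M), ClearBand→Band C ($754M), AzureWave→Band A ($773M); total welfare W = $2449M.
VistaNet receives Band G at value $922M, so the others get W − 922 = $1527M.
Without VistaNet: best allocation of the remaining 2 bidders over all 3 bands is ClearBand→Band G ($855M), AzureWave→Band A ($773M), total $1628M.
VCG payment = (others' best without VistaNet) − (others' welfare with VistaNet) = 1628 − 1527 = $101M.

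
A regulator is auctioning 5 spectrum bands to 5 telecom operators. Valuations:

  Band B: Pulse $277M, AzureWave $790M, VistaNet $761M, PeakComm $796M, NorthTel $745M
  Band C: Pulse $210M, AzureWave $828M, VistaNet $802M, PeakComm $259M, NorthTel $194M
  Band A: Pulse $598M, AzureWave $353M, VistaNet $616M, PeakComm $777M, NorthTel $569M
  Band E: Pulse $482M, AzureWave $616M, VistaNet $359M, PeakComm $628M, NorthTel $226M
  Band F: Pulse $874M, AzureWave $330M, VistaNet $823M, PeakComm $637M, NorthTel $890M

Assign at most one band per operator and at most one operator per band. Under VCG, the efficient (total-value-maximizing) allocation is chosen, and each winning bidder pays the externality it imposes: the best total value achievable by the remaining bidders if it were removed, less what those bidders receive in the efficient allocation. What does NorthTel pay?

Efficient allocation: Pulse→Band F ($874M), AzureWave→Band E ($616M), VistaNet→Band C ($802M), PeakComm→Band A ($777M), NorthTel→Band B ($745M); total welfare W = $3814M.
NorthTel receives Band B at value $745M, so the others get W − 745 = $3069M.
Without NorthTel: best allocation of the remaining 4 bidders over all 5 bands is Pulse→Band F ($874M), AzureWave→Band B ($790M), VistaNet→Band C ($802M), PeakComm→Band A ($777M), total $3243M.
VCG payment = (others' best without NorthTel) − (others' welfare with NorthTel) = 3243 − 3069 = $174M.

NorthTel pays $174M.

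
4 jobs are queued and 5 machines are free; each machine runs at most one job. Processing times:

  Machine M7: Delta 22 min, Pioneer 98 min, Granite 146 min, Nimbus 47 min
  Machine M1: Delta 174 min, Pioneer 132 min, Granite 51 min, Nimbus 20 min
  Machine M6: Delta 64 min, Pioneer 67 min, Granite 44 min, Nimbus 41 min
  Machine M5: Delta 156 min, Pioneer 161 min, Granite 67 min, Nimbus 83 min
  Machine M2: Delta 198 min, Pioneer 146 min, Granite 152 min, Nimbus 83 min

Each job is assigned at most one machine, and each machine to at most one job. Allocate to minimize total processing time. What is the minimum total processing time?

Optimal: Delta→Machine M7 (22 min), Pioneer→Machine M6 (67 min), Granite→Machine M5 (67 min), Nimbus→Machine M1 (20 min) — total 22+67+67+20 = 176 min.
Column-greedy (each machine in turn goes to its cheapest remaining job) gives 247 min, worse by 71.
Next-best assignment: Delta→Machine M7, Pioneer→Machine M6, Granite→Machine M1, Nimbus→Machine M5 = 223 min.

Min total: 176 min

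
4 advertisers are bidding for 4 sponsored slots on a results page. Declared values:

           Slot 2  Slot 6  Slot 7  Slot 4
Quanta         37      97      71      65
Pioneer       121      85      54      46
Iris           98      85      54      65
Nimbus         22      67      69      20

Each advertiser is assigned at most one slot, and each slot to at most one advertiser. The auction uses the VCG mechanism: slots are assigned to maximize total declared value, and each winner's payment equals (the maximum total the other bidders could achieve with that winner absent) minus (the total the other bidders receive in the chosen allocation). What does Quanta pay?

Efficient allocation: Quanta→Slot 6 ($97), Pioneer→Slot 2 ($121), Iris→Slot 4 ($65), Nimbus→Slot 7 ($69); total welfare W = $352.
Quanta receives Slot 6 at value $97, so the others get W − 97 = $255.
Without Quanta: best allocation of the remaining 3 bidders over all 4 slots is Pioneer→Slot 2 ($121), Iris→Slot 6 ($85), Nimbus→Slot 7 ($69), total $275.
VCG payment = (others' best without Quanta) − (others' welfare with Quanta) = 275 − 255 = $20.

Quanta pays $20.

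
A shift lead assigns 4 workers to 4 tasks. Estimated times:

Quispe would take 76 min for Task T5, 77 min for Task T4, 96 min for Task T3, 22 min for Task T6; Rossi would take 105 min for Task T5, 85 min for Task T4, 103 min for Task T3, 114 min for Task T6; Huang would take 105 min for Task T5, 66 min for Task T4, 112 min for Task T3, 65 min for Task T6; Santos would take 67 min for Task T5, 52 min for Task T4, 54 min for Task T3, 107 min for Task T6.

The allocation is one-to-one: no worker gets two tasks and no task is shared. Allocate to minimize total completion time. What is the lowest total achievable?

Min total: 247 min

Optimal: Quispe→Task T6 (22 min), Rossi→Task T5 (105 min), Huang→Task T4 (66 min), Santos→Task T3 (54 min) — total 22+105+66+54 = 247 min.
Next-best assignment: Quispe→Task T6, Rossi→Task T3, Huang→Task T4, Santos→Task T5 = 258 min.
Swapping Rossi↔Santos (Rossi→Task T3 103 min, Santos→Task T5 67 min) adds 11.
Checked against all permutations: 247 min is optimal.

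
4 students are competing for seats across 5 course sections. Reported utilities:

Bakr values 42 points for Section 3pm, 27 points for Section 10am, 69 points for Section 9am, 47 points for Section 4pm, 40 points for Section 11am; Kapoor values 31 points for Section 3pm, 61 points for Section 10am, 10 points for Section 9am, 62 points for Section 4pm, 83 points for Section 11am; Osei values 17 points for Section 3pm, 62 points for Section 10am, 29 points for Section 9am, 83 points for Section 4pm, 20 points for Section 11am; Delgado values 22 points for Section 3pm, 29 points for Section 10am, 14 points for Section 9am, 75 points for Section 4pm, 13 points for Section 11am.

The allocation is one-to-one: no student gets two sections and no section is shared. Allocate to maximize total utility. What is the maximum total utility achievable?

Maximum total: 289 points

Optimal: Bakr→Section 9am (69 points), Kapoor→Section 11am (83 points), Osei→Section 10am (62 points), Delgado→Section 4pm (75 points) — total 69+83+62+75 = 289 points.
Max-entry greedy (repeatedly take the single best remaining cell) gives 264 points, worse by 25.
Next-best assignment: Bakr→Section 9am, Kapoor→Section 11am, Osei→Section 4pm, Delgado→Section 10am = 264 points.
Every other assignment is strictly worse.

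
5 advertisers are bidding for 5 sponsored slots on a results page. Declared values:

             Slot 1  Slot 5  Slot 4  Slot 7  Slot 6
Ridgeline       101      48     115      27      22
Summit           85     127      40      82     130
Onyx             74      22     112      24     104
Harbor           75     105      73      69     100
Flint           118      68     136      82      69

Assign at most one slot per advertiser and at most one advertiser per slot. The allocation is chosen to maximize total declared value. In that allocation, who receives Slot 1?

Ridgeline receives Slot 1.

Optimal: Ridgeline→Slot 1 ($101), Summit→Slot 5 ($127), Onyx→Slot 6 ($104), Harbor→Slot 7 ($69), Flint→Slot 4 ($136) — total 101+127+104+69+136 = $537.
Row-greedy (each advertiser in turn takes its best remaining slot) gives $506, worse by 31.
Next-best assignment: Ridgeline→Slot 4, Summit→Slot 5, Onyx→Slot 6, Harbor→Slot 7, Flint→Slot 1 = $533.
Swapping Summit↔Flint (Summit→Slot 4 $40, Flint→Slot 5 $68) loses 155.
Ridgeline's own top slot is Slot 4 ($115), but forcing Ridgeline→Slot 4 and reassigning the rest optimally gives only $533 — worse by 4.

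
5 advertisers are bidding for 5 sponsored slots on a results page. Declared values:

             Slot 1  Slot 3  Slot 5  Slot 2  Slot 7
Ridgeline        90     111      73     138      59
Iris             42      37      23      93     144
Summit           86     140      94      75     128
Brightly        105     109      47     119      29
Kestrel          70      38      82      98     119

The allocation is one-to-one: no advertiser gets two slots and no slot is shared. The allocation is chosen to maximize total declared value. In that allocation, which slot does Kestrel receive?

Kestrel receives Slot 5.

Optimal: Ridgeline→Slot 2 ($138), Iris→Slot 7 ($144), Summit→Slot 3 ($140), Brightly→Slot 1 ($105), Kestrel→Slot 5 ($82) — total 138+144+140+105+82 = $609.
Kestrel's own top slot is Slot 7 ($119), but forcing Kestrel→Slot 7 and reassigning the rest optimally gives only $530 — worse by 79.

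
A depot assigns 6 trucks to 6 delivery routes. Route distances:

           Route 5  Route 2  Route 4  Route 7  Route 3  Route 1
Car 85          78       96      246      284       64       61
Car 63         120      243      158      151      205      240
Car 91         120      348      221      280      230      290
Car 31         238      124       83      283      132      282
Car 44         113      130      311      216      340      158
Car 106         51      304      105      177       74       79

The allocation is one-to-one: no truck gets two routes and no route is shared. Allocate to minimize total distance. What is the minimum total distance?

This is a one-to-one assignment (minimum-cost bipartite matching).
Optimal: Car 85→Route 1 (61 km), Car 63→Route 7 (151 km), Car 91→Route 5 (120 km), Car 31→Route 4 (83 km), Car 44→Route 2 (130 km), Car 106→Route 3 (74 km) — total 61+151+120+83+130+74 = 619 km.
Row-greedy (each truck in turn takes its cheapest remaining route) gives 816 km, worse by 197.
Swapping Car 106↔Car 31 (Car 106→Route 4 105 km, Car 31→Route 3 132 km) adds 80.
No other one-to-one assignment undercuts 619 km.

Minimum total: 619 km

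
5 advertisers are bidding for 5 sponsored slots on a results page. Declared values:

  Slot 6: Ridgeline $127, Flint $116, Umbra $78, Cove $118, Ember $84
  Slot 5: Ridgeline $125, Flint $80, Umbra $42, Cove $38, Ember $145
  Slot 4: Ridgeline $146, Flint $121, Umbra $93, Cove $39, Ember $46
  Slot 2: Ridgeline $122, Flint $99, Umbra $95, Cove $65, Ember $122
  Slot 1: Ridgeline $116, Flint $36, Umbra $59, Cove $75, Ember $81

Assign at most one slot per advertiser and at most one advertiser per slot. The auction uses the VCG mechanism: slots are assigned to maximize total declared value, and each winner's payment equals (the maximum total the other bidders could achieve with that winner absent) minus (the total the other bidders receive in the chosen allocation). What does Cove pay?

Cove pays $25.

Efficient allocation: Ridgeline→Slot 1 ($116), Flint→Slot 4 ($121), Umbra→Slot 2 ($95), Cove→Slot 6 ($118), Ember→Slot 5 ($145); total welfare W = $595.
Cove receives Slot 6 at value $118, so the others get W − 118 = $477.
Without Cove: best allocation of the remaining 4 bidders over all 5 slots is Ridgeline→Slot 4 ($146), Flint→Slot 6 ($116), Umbra→Slot 2 ($95), Ember→Slot 5 ($145), total $502.
VCG payment = (others' best without Cove) − (others' welfare with Cove) = 502 − 477 = $25.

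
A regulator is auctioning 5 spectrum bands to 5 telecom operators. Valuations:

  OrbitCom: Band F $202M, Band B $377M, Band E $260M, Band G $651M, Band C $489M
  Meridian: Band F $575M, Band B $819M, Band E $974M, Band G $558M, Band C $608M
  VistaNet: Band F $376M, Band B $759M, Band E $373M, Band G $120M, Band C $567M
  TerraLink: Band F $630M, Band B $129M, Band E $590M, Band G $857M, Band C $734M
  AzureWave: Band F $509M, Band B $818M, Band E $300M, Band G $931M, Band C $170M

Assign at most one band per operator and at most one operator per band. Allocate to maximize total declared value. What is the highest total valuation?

Maximum total: $3783M

Optimal: OrbitCom→Band C ($489M), Meridian→Band E ($974M), VistaNet→Band B ($759M), TerraLink→Band F ($630M), AzureWave→Band G ($931M) — total 489+974+759+630+931 = $3783M.
Row-greedy (each operator in turn takes its best remaining band) gives $3627M, worse by 156.
Next-best assignment: OrbitCom→Band G, Meridian→Band E, VistaNet→Band C, TerraLink→Band F, AzureWave→Band B = $3640M.
Swapping AzureWave↔VistaNet (AzureWave→Band B $818M, VistaNet→Band G $120M) loses 752.
Checked against all permutations: $3783M is optimal.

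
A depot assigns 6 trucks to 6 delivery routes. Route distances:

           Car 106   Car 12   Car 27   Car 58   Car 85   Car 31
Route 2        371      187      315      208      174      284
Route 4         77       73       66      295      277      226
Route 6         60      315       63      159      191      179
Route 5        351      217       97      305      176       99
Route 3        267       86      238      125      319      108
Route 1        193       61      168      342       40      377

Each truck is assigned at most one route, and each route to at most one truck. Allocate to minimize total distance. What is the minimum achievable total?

Optimal: Car 106→Route 6 (60 km), Car 12→Route 3 (86 km), Car 27→Route 4 (66 km), Car 58→Route 2 (208 km), Car 85→Route 1 (40 km), Car 31→Route 5 (99 km) — total 60+86+66+208+40+99 = 559 km.
Column-greedy (each route in turn goes to its cheapest remaining truck) gives 827 km, worse by 268.
Next-best assignment: Car 106→Route 4, Car 12→Route 3, Car 27→Route 6, Car 58→Route 2, Car 85→Route 1, Car 31→Route 5 = 573 km.
Checked against all permutations: 559 km is optimal.

Min total: 559 km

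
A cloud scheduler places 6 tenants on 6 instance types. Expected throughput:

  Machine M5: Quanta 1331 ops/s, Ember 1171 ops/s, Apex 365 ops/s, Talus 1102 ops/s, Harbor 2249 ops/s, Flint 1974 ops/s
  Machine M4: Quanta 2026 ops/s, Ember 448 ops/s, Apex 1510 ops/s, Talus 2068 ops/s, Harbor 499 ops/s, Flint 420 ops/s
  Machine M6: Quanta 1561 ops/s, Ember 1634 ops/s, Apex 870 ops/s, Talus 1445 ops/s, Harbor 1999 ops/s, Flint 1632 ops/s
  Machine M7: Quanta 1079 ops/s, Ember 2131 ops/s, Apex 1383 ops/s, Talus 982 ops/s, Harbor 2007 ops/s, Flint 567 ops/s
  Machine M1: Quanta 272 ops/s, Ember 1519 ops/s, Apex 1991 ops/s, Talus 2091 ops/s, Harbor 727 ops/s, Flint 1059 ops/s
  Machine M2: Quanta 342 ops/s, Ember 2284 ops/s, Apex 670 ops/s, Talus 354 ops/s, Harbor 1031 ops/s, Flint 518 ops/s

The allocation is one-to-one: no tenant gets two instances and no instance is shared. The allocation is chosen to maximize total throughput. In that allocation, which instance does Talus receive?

Talus receives Machine M4.

Optimal: Quanta→Machine M6 (1561 ops/s), Ember→Machine M2 (2284 ops/s), Apex→Machine M1 (1991 ops/s), Talus→Machine M4 (2068 ops/s), Harbor→Machine M7 (2007 ops/s), Flint→Machine M5 (1974 ops/s) — total 1561+2284+1991+2068+2007+1974 = 11885 ops/s.
Column-greedy (each instance in turn goes to its best remaining tenant) gives 8735 ops/s, worse by 3150.
Swapping Quanta↔Harbor (Quanta→Machine M7 1079 ops/s, Harbor→Machine M6 1999 ops/s) loses 490.
Checked against all permutations: 11885 ops/s is optimal.
Talus's own top instance is Machine M1 (2091 ops/s), but forcing Talus→Machine M1 and reassigning the rest optimally gives only 11757 ops/s — worse by 128.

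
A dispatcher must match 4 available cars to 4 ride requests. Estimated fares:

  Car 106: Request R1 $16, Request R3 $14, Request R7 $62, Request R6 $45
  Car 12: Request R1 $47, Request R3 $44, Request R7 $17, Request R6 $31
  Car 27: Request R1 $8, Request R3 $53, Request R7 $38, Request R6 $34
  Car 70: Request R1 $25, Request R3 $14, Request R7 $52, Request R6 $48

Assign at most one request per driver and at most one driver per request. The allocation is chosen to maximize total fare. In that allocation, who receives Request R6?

Optimal: Car 106→Request R7 ($62), Car 12→Request R1 ($47), Car 27→Request R3 ($53), Car 70→Request R6 ($48) — total 62+47+53+48 = $210.
No other one-to-one assignment exceeds $210.
Car 70's own top request is Request R7 ($52), but forcing Car 70→Request R7 and reassigning the rest optimally gives only $197 — worse by 13.

Car 70 receives Request R6.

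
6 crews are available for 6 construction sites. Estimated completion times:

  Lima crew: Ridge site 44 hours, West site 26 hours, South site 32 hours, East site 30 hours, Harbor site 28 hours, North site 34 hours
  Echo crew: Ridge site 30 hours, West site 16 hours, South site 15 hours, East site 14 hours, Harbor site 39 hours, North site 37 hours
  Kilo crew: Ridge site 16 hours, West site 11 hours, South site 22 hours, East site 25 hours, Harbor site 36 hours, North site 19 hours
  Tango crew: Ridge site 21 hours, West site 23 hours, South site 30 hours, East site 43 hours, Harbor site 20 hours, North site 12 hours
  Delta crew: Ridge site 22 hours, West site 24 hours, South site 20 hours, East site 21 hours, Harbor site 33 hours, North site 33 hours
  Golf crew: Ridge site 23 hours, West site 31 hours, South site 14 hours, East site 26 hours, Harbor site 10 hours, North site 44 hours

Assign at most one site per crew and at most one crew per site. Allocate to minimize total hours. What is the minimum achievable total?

Minimum total: 98 hours

This is the linear assignment problem.
Optimal: Lima crew→West site (26 hours), Echo crew→East site (14 hours), Kilo crew→Ridge site (16 hours), Tango crew→North site (12 hours), Delta crew→South site (20 hours), Golf crew→Harbor site (10 hours) — total 26+14+16+12+20+10 = 98 hours.
Min-entry greedy (repeatedly take the single cheapest remaining cell) gives 111 hours, worse by 13.
Next-best assignment: Lima crew→West site, Echo crew→South site, Kilo crew→Ridge site, Tango crew→North site, Delta crew→East site, Golf crew→Harbor site = 100 hours.
Swapping Kilo crew↔Golf crew (Kilo crew→Harbor site 36 hours, Golf crew→Ridge site 23 hours) adds 33.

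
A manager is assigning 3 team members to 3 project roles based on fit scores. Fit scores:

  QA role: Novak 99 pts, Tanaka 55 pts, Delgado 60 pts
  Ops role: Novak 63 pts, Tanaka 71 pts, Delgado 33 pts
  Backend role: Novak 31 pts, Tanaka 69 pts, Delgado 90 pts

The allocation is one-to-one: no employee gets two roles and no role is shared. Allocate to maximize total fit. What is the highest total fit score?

This is a one-to-one assignment (maximum-weight bipartite matching).
Optimal: Novak→QA role (99 pts), Tanaka→Ops role (71 pts), Delgado→Backend role (90 pts) — total 99+71+90 = 260 pts.
Next-best assignment: Novak→Ops role, Tanaka→QA role, Delgado→Backend role = 208 pts.

Max total: 260 pts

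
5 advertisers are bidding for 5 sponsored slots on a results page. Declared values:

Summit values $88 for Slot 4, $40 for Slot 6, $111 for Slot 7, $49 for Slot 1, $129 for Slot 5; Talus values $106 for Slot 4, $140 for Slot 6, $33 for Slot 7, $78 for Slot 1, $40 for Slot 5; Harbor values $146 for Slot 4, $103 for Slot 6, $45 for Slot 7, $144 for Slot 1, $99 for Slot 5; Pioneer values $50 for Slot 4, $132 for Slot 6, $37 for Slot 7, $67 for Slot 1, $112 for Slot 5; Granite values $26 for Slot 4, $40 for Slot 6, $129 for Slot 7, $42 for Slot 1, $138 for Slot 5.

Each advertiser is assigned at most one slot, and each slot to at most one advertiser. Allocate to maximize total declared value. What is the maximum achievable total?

Max total: $640

Optimal: Summit→Slot 5 ($129), Talus→Slot 4 ($106), Harbor→Slot 1 ($144), Pioneer→Slot 6 ($132), Granite→Slot 7 ($129) — total 129+106+144+132+129 = $640.
Max-entry greedy (repeatedly take the single best remaining cell) gives $602, worse by 38.
Every other assignment is strictly worse.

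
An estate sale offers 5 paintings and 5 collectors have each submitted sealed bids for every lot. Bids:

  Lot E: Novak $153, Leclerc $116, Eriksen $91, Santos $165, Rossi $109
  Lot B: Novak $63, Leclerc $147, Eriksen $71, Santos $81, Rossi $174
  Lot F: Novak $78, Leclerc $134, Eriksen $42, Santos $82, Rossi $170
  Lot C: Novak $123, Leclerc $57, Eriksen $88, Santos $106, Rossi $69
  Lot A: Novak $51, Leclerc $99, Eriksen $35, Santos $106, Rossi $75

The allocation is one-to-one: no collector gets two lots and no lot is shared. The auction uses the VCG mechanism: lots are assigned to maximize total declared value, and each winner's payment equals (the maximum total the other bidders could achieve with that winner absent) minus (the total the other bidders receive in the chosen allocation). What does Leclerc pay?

Efficient allocation: Novak→Lot E ($153), Leclerc→Lot B ($147), Eriksen→Lot C ($88), Santos→Lot A ($106), Rossi→Lot F ($170); total welfare W = $664.
Leclerc receives Lot B at value $147, so the others get W − 147 = $517.
Without Leclerc: best allocation of the remaining 4 bidders over all 5 lots is Novak→Lot C ($123), Eriksen→Lot B ($71), Santos→Lot E ($165), Rossi→Lot F ($170), total $529.
VCG payment = (others' best without Leclerc) − (others' welfare with Leclerc) = 529 − 517 = $12.

Leclerc pays $12.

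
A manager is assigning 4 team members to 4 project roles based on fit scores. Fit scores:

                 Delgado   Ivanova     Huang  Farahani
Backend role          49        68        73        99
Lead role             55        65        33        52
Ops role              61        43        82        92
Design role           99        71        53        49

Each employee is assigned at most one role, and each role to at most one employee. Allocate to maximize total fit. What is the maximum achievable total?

Max total: 345 pts

Optimal: Delgado→Design role (99 pts), Ivanova→Lead role (65 pts), Huang→Ops role (82 pts), Farahani→Backend role (99 pts) — total 99+65+82+99 = 345 pts.
Row-greedy (each employee in turn takes its best remaining role) gives 301 pts, worse by 44.
No other one-to-one assignment exceeds 345 pts.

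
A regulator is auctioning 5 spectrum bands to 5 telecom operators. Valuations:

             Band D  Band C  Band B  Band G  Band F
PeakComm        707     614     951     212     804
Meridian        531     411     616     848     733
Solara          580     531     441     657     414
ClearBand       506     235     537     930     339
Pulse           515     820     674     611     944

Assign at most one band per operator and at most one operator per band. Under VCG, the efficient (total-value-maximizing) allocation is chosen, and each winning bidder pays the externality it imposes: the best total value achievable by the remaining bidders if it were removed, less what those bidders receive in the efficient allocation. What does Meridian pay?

Efficient allocation: PeakComm→Band B ($951M), Meridian→Band F ($733M), Solara→Band D ($580M), ClearBand→Band G ($930M), Pulse→Band C ($820M); total welfare W = $4014M.
Meridian receives Band F at value $733M, so the others get W − 733 = $3281M.
Without Meridian: best allocation of the remaining 4 bidders over all 5 bands is PeakComm→Band B ($951M), Solara→Band D ($580M), ClearBand→Band G ($930M), Pulse→Band F ($944M), total $3405M.
VCG payment = (others' best without Meridian) − (others' welfare with Meridian) = 3405 − 3281 = $124M.

Meridian pays $124M.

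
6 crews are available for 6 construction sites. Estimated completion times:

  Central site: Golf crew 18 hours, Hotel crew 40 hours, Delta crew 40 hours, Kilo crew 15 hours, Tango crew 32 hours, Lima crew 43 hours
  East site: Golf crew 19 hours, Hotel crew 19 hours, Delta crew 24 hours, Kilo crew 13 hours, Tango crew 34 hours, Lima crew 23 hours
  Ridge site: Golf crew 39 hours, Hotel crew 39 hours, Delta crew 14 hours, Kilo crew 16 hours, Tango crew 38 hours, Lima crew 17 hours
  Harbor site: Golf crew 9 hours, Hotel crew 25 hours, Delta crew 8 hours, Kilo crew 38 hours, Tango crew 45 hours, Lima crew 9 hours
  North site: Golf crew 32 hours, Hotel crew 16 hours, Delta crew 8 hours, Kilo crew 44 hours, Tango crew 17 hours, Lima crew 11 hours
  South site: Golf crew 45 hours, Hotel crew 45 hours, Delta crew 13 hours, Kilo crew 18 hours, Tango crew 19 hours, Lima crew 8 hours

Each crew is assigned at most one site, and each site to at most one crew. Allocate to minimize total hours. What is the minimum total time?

Optimal: Golf crew→Harbor site (9 hours), Hotel crew→East site (19 hours), Delta crew→Ridge site (14 hours), Kilo crew→Central site (15 hours), Tango crew→North site (17 hours), Lima crew→South site (8 hours) — total 9+19+14+15+17+8 = 82 hours.

Min total: 82 hours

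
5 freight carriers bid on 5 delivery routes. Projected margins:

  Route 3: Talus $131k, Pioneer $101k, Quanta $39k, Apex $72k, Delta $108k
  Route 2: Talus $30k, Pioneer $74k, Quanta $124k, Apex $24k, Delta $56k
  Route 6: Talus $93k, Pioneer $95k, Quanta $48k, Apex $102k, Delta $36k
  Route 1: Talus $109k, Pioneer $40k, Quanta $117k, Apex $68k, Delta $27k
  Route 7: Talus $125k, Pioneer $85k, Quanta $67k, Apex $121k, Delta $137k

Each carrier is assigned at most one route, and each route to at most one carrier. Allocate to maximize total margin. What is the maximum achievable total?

Max total: $573k

Optimal: Talus→Route 1 ($109k), Pioneer→Route 3 ($101k), Quanta→Route 2 ($124k), Apex→Route 6 ($102k), Delta→Route 7 ($137k) — total 109+101+124+102+137 = $573k.
Next-best assignment: Talus→Route 3, Pioneer→Route 2, Quanta→Route 1, Apex→Route 6, Delta→Route 7 = $561k.
Swapping Talus↔Delta (Talus→Route 7 $125k, Delta→Route 1 $27k) loses 94.
No other one-to-one assignment exceeds $573k.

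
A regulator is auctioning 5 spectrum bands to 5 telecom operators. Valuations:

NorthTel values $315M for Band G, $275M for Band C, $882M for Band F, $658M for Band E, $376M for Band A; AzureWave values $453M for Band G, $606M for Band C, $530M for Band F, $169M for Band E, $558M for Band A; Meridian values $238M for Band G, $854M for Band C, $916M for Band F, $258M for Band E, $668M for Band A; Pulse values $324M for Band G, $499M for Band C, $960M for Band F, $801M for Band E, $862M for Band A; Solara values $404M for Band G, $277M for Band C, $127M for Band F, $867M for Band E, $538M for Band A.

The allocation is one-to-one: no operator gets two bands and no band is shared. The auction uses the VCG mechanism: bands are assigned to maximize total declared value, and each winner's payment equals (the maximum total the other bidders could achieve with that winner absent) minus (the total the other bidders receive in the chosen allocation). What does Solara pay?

Solara pays $44M.

Efficient allocation: NorthTel→Band F ($882M), AzureWave→Band G ($453M), Meridian→Band C ($854M), Pulse→Band A ($862M), Solara→Band E ($867M); total welfare W = $3918M.
Solara receives Band E at value $867M, so the others get W − 867 = $3051M.
Without Solara: best allocation of the remaining 4 bidders over all 5 bands is NorthTel→Band F ($882M), AzureWave→Band A ($558M), Meridian→Band C ($854M), Pulse→Band E ($801M), total $3095M.
VCG payment = (others' best without Solara) − (others' welfare with Solara) = 3095 − 3051 = $44M.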